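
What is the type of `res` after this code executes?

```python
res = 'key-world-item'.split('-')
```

str.split() returns list

list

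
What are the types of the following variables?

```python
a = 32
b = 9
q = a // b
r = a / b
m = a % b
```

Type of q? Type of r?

int // int returns int; int / int returns float

int, float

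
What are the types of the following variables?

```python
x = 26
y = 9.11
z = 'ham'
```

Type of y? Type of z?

y is float; z is str

float, str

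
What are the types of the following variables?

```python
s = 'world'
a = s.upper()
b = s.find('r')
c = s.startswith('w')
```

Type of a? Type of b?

str.upper() returns str; str.find() returns int

str, int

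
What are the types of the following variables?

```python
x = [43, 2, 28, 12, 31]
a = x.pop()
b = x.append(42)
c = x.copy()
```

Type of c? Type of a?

list.copy() returns list; list.pop() returns the element (int)

list, int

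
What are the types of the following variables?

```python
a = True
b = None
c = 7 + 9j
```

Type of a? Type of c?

a is bool; c is complex

bool, complex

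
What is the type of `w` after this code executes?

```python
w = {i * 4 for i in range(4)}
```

A set comprehension {expr for x in iterable} produces a set

set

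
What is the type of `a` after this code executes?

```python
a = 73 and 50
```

'and' returns the last value when all truthy (50, which is int)

int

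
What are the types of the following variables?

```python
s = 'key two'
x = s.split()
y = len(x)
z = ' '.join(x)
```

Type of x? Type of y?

str.split() returns list; len() returns int

list, int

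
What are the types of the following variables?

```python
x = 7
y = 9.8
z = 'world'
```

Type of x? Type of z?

x is int; z is str

int, str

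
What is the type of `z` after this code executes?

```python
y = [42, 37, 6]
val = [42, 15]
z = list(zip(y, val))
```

list(zip(...)) returns a list of tuples

list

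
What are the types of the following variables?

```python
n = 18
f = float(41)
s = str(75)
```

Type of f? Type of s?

f is float; s is str

float, str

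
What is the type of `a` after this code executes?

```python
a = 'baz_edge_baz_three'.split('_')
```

str.split() returns list

list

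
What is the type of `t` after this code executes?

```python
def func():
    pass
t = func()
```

A function with no return statement returns None

NoneType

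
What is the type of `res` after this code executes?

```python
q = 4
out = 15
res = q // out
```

int // int returns int (4 // 15 = 0)

int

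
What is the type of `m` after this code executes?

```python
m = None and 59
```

'and' returns first falsy value (None)

NoneType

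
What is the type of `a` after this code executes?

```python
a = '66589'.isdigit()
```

str.isdigit() returns bool

bool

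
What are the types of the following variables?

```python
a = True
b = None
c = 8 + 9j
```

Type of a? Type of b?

a is bool; b is NoneType

bool, NoneType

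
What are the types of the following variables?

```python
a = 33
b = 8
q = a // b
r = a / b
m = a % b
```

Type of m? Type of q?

int % int returns int; int // int returns int

int, int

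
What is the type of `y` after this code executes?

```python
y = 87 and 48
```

'and' returns the last value when all truthy (48, which is int)

int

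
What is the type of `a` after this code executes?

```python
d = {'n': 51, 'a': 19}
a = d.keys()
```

.keys() returns a dict_keys view object

dict_keys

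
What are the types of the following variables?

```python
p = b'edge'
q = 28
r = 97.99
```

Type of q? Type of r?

q is int; r is float

int, float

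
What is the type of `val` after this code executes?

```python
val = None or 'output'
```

'or' with None returns the other value ('output', str)

str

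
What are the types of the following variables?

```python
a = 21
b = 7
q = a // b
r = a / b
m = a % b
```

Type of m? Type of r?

int % int returns int; int / int returns float

int, float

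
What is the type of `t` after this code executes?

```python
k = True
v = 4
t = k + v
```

bool + int returns int (True is 1, so 1 + 4 = 5)

int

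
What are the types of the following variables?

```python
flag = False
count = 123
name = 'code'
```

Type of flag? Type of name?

flag is bool; name is str

bool, str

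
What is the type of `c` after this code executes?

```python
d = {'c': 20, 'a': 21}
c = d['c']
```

Accessing dict[str, int] with key 'c' returns int value 20

int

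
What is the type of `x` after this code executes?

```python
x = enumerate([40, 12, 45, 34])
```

enumerate() returns an enumerate iterator object

enumerate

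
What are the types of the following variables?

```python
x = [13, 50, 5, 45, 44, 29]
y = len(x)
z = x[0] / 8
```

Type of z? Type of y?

int / int returns float; len() returns int

float, int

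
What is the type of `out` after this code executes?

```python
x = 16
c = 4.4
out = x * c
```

int * float returns float (16 * 4.4 = 70.4)

float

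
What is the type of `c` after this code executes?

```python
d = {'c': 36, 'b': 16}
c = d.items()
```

dict.items() returns a dict_items view

dict_items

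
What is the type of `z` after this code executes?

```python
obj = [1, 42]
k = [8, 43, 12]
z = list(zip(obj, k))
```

list(zip(...)) returns a list of tuples

list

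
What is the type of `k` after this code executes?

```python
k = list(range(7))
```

list(range(...)) returns list

list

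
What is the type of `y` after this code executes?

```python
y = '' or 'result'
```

'or' returns first truthy value ('result', which is str)

str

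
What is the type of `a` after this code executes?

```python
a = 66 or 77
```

'or' returns the first truthy value (66, which is int)

int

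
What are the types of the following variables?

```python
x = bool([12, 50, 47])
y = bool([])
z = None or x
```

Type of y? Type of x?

bool() returns bool; bool() returns bool

bool, bool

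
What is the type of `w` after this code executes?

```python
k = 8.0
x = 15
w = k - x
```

float - int returns float (8.0 - 15 = -7.0)

float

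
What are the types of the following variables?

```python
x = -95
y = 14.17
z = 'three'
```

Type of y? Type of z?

y is float; z is str

float, str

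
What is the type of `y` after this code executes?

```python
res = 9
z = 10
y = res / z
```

int / int always returns float in Python 3 (9 / 10 = 0.9)

float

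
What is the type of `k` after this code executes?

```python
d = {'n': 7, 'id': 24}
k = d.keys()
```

.keys() returns a dict_keys view object

dict_keys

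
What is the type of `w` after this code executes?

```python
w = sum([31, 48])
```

sum() of ints returns int

int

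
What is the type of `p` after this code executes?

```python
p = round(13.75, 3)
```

round() with ndigits arg returns float

float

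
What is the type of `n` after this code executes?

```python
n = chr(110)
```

chr() returns str (single character)

str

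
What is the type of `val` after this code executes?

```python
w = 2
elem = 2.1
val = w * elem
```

int * float returns float (2 * 2.1 = 4.2)

float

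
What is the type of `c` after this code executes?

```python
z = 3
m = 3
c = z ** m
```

int ** positive int returns int (3 ** 3 = 27)

int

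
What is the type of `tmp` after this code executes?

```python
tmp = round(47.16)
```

round() with no ndigits arg returns int

int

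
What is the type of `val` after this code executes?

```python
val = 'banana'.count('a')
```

str.count() returns int

int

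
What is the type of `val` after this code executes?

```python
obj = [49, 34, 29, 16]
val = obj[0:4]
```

Slicing a list always returns a list

list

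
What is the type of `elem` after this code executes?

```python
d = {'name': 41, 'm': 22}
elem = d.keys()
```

.keys() returns a dict_keys view object

dict_keys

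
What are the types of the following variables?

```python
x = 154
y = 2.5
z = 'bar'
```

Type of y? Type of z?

y is float; z is str

float, str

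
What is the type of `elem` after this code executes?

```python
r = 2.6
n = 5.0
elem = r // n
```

float // float returns float (floor division preserves float type)

float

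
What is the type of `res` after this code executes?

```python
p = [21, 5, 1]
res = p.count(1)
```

list.count() returns int

int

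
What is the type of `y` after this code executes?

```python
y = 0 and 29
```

'and' returns the first falsy value (0, which is int)

int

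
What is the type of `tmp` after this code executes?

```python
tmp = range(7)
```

range() returns a range object

range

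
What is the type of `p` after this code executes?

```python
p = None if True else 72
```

Ternary: condition is True, if branch (None) taken → NoneType

NoneType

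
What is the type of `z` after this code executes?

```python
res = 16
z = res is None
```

'is' comparison returns bool

bool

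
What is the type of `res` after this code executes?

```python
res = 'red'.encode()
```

str.encode() returns bytes

bytes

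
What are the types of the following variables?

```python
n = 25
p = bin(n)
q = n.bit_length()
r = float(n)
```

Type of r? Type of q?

float() returns float; int.bit_length() returns int

float, int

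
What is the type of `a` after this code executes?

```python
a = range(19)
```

range() returns a range object

range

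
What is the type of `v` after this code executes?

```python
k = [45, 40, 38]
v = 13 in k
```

'in' operator returns bool

bool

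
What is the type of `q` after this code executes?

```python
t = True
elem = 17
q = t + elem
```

bool + int returns int (True is 1, so 1 + 17 = 18)

int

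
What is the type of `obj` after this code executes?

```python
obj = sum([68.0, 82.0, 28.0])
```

sum() of floats returns float

float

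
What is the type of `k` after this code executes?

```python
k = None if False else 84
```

Ternary: condition is False, else branch (84) taken → int

int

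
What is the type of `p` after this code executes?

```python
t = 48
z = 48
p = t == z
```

Equality comparison returns bool

bool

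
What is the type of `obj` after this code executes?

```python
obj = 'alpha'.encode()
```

str.encode() returns bytes

bytes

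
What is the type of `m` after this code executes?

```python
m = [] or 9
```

'or' returns first truthy value (9, which is int)

int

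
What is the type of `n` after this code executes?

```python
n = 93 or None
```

'or' returns first truthy value (93, int)

int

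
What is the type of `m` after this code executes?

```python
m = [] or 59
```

'or' returns first truthy value (59, which is int)

int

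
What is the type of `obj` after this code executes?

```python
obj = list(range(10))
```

list(range(...)) returns list

list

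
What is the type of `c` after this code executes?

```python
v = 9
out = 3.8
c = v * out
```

int * float returns float (9 * 3.8 = 34.2)

float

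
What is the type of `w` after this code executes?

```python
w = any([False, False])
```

any() returns bool

bool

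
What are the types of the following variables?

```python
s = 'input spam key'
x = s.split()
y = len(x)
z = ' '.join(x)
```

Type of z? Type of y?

str.join() returns str; len() returns int

str, int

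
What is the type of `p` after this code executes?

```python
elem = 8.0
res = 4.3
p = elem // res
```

float // float returns float (floor division preserves float type)

float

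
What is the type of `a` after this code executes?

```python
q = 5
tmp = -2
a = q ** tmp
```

int ** negative int returns float

float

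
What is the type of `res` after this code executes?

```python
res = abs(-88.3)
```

abs() of float returns float

float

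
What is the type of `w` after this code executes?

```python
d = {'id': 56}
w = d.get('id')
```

dict.get() returns the value (int) when key is found

int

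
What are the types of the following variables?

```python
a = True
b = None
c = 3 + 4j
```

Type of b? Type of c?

b is NoneType; c is complex

NoneType, complex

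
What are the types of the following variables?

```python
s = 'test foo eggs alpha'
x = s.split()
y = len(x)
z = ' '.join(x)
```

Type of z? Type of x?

str.join() returns str; str.split() returns list

str, list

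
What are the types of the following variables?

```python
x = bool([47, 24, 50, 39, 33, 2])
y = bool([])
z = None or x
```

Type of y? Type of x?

bool() returns bool; bool() returns bool

bool, bool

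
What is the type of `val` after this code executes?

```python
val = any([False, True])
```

any() returns bool

bool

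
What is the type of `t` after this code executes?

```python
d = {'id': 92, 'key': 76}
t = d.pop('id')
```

dict.pop() returns the value (int)

int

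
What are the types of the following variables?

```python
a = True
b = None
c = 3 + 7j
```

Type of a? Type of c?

a is bool; c is complex

bool, complex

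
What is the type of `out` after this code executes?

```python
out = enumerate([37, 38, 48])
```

enumerate() returns an enumerate iterator object

enumerate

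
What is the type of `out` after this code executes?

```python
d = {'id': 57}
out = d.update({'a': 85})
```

dict.update() returns None

NoneType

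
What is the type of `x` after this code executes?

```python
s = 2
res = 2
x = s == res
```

Equality comparison returns bool

bool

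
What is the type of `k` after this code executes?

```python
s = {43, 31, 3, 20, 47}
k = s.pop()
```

Popping from a set of ints returns int

int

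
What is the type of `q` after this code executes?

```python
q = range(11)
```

range() returns a range object

range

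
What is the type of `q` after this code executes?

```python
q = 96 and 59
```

'and' returns the last value when all truthy (59, which is int)

int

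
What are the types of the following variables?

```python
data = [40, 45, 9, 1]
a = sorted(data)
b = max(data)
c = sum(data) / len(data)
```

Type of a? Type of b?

sorted() returns list; max of ints returns int

list, int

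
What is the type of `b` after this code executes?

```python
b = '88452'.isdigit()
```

str.isdigit() returns bool

bool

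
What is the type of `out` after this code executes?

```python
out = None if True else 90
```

Ternary: condition is True, if branch (None) taken → NoneType

NoneType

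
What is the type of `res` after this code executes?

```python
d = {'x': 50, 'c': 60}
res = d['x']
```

Accessing dict[str, int] with key 'x' returns int value 50

int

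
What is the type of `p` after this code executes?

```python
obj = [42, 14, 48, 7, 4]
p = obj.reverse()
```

list.reverse() returns None

NoneType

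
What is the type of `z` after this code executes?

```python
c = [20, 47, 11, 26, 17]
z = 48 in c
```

'in' operator returns bool

bool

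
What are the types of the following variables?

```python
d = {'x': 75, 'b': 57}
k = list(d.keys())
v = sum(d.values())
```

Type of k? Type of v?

list(...) returns list; sum of int values returns int

list, int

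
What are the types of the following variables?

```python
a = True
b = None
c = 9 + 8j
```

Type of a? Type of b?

a is bool; b is NoneType

bool, NoneType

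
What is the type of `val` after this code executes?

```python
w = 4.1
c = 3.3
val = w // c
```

float // float returns float (floor division preserves float type)

float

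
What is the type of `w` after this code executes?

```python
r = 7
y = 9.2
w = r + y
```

int + float returns float (7 + 9.2 = 16.2)

float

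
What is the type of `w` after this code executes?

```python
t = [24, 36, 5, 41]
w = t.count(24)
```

list.count() returns int

int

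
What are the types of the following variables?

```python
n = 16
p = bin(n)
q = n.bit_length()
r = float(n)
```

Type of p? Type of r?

bin() returns str; float() returns float

str, float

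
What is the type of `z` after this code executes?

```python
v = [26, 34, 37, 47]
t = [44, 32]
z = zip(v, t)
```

zip() returns a zip iterator object

zip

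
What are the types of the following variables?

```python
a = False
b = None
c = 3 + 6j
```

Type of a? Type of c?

a is bool; c is complex

bool, complex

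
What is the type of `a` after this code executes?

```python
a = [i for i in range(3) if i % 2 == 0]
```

A list comprehension [...] produces a list

list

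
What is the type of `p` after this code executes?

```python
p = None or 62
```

'or' with None returns the other value (62, int)

int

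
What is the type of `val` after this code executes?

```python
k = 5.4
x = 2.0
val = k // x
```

float // float returns float (floor division preserves float type)

float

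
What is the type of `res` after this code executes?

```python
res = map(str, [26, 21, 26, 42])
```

map() returns a map iterator object

map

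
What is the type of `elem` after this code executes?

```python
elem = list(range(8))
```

list(range(...)) returns list

list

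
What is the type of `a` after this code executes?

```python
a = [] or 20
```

'or' returns first truthy value (20, which is int)

int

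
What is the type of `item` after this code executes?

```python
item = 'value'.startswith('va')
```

str.startswith() returns bool

bool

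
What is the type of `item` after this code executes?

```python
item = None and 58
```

'and' returns first falsy value (None)

NoneType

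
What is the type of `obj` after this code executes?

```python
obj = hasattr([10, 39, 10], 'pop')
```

hasattr() returns bool

bool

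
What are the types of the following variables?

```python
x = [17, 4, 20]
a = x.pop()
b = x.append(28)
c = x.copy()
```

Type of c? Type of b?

list.copy() returns list; list.append() returns None

list, NoneType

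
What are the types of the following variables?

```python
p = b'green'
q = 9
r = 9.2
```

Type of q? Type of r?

q is int; r is float

int, float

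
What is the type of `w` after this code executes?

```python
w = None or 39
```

'or' with None returns the other value (39, int)

int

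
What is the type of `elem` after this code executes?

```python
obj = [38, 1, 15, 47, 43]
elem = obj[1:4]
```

Slicing a list always returns a list

list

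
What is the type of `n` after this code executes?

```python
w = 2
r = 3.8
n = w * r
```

int * float returns float (2 * 3.8 = 7.6)

float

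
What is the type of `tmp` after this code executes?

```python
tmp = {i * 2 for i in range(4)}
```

A set comprehension {expr for x in iterable} produces a set

set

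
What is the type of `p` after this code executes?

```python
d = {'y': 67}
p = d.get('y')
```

dict.get() returns the value (int) when key is found

int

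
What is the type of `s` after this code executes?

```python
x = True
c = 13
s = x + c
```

bool + int returns int (True is 1, so 1 + 13 = 14)

int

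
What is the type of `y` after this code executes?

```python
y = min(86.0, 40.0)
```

min() of floats returns float

float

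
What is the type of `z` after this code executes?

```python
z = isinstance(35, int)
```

isinstance() returns bool

bool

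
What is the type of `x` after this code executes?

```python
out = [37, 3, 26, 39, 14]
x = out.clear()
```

list.clear() returns None

NoneType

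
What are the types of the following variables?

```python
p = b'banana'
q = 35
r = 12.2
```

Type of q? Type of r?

q is int; r is float

int, float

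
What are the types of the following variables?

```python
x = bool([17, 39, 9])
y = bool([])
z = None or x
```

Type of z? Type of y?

None or <bool> returns the bool; bool() returns bool

bool, bool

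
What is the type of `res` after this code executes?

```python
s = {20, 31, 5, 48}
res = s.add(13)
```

set.add() returns None (mutates in place)

NoneType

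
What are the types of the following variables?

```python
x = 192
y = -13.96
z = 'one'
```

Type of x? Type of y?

x is int; y is float

int, float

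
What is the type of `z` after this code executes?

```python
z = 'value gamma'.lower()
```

str.lower() returns str

str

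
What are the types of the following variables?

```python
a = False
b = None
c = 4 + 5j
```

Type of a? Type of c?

a is bool; c is complex

bool, complex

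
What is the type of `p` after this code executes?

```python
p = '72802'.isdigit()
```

str.isdigit() returns bool

bool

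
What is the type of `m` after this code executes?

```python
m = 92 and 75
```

'and' returns the last value when all truthy (75, which is int)

int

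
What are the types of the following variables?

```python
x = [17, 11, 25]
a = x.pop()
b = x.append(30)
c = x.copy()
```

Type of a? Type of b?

list.pop() returns the element (int); list.append() returns None

int, NoneType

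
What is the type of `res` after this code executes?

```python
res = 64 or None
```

'or' returns first truthy value (64, int)

int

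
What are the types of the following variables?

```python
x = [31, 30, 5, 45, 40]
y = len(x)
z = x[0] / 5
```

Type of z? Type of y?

int / int returns float; len() returns int

float, int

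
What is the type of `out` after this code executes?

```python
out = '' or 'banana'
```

'or' returns first truthy value ('banana', which is str)

str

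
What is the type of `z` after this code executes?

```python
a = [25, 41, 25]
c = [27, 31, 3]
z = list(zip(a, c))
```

list(zip(...)) returns a list of tuples

list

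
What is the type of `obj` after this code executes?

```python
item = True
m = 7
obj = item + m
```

bool + int returns int (True is 1, so 1 + 7 = 8)

int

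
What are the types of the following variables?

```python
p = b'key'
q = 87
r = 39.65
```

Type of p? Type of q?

p is bytes; q is int

bytes, int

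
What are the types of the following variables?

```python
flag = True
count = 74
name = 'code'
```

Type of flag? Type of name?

flag is bool; name is str

bool, str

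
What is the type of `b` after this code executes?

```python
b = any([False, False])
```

any() returns bool

bool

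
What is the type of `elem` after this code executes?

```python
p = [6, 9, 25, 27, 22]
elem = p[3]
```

Indexing a list of ints returns int (p[3] = 27)

int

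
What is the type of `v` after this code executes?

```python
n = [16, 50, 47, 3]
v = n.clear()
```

list.clear() returns None

NoneType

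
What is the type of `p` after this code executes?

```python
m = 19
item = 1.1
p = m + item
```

int + float returns float (19 + 1.1 = 20.1)

float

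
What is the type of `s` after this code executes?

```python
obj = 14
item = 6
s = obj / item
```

int / int always returns float in Python 3 (14 / 6 = 2.33333)

float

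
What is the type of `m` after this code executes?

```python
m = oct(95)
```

oct() returns str representation

str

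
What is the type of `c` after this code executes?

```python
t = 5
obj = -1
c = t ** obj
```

int ** negative int returns float

float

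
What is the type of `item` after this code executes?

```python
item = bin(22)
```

bin() returns str representation

str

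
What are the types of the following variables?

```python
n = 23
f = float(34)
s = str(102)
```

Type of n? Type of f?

n is int; f is float

int, float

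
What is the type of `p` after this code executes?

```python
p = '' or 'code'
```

'or' returns first truthy value ('code', which is str)

str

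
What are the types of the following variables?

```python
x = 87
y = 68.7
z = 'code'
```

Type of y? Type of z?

y is float; z is str

float, str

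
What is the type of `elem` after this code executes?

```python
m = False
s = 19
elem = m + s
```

bool + int returns int (False is 0, so 0 + 19 = 19)

int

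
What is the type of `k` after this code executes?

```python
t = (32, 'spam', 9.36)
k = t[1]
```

Index 1 of tuple is 'spam' which is str

str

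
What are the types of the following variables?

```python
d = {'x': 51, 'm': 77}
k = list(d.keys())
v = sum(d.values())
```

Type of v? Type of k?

sum of int values returns int; list(...) returns list

int, list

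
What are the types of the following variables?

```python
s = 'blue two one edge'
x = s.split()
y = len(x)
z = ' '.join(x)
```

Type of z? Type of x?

str.join() returns str; str.split() returns list

str, list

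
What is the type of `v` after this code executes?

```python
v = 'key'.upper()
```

str.upper() returns str

str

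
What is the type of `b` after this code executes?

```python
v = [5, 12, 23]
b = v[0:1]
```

Slicing a list always returns a list

list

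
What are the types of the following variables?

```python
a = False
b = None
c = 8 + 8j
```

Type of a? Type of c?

a is bool; c is complex

bool, complex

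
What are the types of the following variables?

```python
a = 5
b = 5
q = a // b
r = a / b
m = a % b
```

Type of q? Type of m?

int // int returns int; int % int returns int

int, int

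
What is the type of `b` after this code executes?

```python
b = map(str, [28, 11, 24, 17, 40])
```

map() returns a map iterator object

map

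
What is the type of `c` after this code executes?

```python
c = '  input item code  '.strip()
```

str.strip() returns str

str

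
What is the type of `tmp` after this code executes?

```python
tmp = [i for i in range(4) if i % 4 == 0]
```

A list comprehension [...] produces a list

list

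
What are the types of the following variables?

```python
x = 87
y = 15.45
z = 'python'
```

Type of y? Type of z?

y is float; z is str

float, str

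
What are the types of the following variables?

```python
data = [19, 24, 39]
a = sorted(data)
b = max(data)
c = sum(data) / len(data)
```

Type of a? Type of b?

sorted() returns list; max of ints returns int

list, int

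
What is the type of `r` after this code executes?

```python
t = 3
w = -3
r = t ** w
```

int ** negative int returns float

float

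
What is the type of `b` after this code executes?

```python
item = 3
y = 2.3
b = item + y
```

int + float returns float (3 + 2.3 = 5.3)

float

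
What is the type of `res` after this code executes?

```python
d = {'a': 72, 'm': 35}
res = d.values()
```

.values() returns a dict_values view object

dict_values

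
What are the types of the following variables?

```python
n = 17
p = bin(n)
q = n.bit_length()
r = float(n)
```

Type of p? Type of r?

bin() returns str; float() returns float

str, float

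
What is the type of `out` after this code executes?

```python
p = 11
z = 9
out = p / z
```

int / int always returns float in Python 3 (11 / 9 = 1.22222)

float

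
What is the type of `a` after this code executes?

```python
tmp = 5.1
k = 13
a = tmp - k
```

float - int returns float (5.1 - 13 = -7.9)

float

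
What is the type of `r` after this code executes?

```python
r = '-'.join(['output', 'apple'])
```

str.join() returns str

str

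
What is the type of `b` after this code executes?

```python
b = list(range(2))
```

list(range(...)) returns list

list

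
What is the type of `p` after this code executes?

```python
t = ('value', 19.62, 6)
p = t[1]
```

Index 1 of tuple is 19.62 which is float

float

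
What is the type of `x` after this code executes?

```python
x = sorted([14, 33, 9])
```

sorted() always returns list

list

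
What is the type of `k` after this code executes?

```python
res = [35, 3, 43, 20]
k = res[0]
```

Indexing a list of ints returns int (res[0] = 35)

int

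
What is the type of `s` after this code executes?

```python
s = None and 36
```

'and' returns first falsy value (None)

NoneType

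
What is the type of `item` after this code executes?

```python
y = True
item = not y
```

'not' always returns bool

bool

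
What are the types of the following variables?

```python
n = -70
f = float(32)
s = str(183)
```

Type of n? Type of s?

n is int; s is str

int, str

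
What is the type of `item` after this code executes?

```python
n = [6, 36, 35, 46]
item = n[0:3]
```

Slicing a list always returns a list

list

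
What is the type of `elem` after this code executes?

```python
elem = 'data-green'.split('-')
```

str.split() returns list

list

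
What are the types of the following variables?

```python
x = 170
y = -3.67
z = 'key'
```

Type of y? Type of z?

y is float; z is str

float, str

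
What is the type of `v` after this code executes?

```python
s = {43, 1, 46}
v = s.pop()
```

Popping from a set of ints returns int

int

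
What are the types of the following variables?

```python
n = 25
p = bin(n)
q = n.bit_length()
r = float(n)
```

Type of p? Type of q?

bin() returns str; int.bit_length() returns int

str, int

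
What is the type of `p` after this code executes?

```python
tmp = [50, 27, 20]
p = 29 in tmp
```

'in' operator returns bool

bool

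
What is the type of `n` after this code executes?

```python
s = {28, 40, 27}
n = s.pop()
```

Popping from a set of ints returns int

int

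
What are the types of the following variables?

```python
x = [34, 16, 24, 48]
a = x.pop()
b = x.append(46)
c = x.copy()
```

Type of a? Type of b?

list.pop() returns the element (int); list.append() returns None

int, NoneType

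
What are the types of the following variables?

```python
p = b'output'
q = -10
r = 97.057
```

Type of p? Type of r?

p is bytes; r is float

bytes, float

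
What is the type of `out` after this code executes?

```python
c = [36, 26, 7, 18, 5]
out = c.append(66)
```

list.append() returns None (mutates in place)

NoneType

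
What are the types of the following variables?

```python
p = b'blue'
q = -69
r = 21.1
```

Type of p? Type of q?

p is bytes; q is int

bytes, int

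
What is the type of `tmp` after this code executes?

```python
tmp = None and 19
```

'and' returns first falsy value (None)

NoneType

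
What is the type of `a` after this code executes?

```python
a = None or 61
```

'or' with None returns the other value (61, int)

int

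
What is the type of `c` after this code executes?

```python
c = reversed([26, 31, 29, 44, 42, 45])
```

reversed() on a list returns a list_reverseiterator

list_reverseiterator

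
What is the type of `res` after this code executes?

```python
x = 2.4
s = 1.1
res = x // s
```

float // float returns float (floor division preserves float type)

float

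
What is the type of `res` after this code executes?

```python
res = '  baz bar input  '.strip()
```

str.strip() returns str

str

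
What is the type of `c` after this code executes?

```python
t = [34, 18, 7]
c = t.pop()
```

list.pop() returns the popped element (int here)

int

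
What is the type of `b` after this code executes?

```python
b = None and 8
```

'and' returns first falsy value (None)

NoneType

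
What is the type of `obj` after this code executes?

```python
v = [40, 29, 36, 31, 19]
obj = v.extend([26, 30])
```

list.extend() returns None

NoneType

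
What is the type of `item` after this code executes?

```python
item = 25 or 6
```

'or' returns the first truthy value (25, which is int)

int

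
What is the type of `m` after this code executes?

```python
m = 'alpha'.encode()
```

str.encode() returns bytes

bytes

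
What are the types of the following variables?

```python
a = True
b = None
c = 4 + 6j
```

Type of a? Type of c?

a is bool; c is complex

bool, complex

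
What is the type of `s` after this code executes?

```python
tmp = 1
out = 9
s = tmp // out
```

int // int returns int (1 // 9 = 0)

int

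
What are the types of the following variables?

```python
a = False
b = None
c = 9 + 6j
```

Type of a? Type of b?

a is bool; b is NoneType

bool, NoneType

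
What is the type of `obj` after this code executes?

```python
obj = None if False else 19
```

Ternary: condition is False, else branch (19) taken → int

int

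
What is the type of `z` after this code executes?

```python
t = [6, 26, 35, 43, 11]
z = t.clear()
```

list.clear() returns None

NoneType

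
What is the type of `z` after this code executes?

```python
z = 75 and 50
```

'and' returns the last value when all truthy (50, which is int)

int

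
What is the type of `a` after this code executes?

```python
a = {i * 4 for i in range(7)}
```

A set comprehension {expr for x in iterable} produces a set

set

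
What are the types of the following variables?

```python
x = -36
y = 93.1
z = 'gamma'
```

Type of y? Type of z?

y is float; z is str

float, str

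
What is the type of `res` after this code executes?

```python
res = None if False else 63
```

Ternary: condition is False, else branch (63) taken → int

int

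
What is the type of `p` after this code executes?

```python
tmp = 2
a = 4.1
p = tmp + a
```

int + float returns float (2 + 4.1 = 6.1)

float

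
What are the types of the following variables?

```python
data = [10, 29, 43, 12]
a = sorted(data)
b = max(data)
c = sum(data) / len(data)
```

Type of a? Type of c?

sorted() returns list; int / int returns float

list, float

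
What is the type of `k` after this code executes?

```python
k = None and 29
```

'and' returns first falsy value (None)

NoneType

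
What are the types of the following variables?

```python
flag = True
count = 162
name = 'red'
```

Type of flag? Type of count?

flag is bool; count is int

bool, int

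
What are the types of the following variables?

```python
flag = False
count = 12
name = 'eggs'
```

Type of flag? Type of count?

flag is bool; count is int

bool, int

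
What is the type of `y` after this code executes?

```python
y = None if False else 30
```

Ternary: condition is False, else branch (30) taken → int

int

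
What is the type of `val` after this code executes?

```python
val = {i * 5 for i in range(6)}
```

A set comprehension {expr for x in iterable} produces a set

set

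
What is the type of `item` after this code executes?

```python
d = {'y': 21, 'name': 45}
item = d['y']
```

Accessing dict[str, int] with key 'y' returns int value 21

int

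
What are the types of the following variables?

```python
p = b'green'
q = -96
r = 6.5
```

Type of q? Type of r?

q is int; r is float

int, float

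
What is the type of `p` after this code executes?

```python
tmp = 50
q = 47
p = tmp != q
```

Comparison operators return bool

bool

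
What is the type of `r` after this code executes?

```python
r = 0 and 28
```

'and' returns the first falsy value (0, which is int)

int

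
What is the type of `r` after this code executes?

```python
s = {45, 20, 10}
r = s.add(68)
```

set.add() returns None (mutates in place)

NoneType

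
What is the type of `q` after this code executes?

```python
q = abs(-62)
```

abs() of int returns int

int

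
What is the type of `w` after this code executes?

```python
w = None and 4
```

'and' returns first falsy value (None)

NoneType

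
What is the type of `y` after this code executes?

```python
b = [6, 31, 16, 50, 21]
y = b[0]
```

Indexing a list of ints returns int (b[0] = 6)

int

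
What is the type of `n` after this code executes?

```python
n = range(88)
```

range() returns a range object

range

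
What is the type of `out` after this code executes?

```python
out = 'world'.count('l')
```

str.count() returns int

int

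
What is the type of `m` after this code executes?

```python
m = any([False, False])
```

any() returns bool

bool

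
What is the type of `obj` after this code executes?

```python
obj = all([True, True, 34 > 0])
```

all() returns bool

bool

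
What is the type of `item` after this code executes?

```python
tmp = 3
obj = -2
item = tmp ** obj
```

int ** negative int returns float

float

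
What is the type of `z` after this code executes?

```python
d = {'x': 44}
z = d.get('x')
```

dict.get() returns the value (int) when key is found

int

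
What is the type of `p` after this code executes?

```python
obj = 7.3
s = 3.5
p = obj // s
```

float // float returns float (floor division preserves float type)

float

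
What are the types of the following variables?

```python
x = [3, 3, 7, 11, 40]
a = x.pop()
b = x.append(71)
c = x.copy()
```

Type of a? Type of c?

list.pop() returns the element (int); list.copy() returns list

int, list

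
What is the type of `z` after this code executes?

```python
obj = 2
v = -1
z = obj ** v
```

int ** negative int returns float

float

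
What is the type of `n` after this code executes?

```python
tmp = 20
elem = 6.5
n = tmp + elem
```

int + float returns float (20 + 6.5 = 26.5)

float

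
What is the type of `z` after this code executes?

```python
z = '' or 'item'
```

'or' returns first truthy value ('item', which is str)

str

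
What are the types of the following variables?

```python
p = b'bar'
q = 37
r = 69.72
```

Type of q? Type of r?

q is int; r is float

int, float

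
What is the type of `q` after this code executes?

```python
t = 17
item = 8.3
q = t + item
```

int + float returns float (17 + 8.3 = 25.3)

float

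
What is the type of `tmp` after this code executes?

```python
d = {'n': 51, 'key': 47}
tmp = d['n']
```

Accessing dict[str, int] with key 'n' returns int value 51

int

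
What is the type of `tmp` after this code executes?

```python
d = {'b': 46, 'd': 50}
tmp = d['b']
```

Accessing dict[str, int] with key 'b' returns int value 46

int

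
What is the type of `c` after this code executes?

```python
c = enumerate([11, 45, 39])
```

enumerate() returns an enumerate iterator object

enumerate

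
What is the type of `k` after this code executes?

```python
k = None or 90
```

'or' with None returns the other value (90, int)

int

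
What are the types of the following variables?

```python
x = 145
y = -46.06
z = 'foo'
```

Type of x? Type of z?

x is int; z is str

int, str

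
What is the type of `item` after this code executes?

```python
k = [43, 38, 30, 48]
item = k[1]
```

Indexing a list of ints returns int (k[1] = 38)

int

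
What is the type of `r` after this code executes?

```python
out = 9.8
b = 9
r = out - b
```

float - int returns float (9.8 - 9 = 0.8)

float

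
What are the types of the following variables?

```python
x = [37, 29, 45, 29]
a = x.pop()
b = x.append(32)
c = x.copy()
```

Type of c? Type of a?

list.copy() returns list; list.pop() returns the element (int)

list, int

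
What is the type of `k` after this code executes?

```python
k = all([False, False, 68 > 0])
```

all() returns bool

bool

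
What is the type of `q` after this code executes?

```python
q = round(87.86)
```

round() with no ndigits arg returns int

int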